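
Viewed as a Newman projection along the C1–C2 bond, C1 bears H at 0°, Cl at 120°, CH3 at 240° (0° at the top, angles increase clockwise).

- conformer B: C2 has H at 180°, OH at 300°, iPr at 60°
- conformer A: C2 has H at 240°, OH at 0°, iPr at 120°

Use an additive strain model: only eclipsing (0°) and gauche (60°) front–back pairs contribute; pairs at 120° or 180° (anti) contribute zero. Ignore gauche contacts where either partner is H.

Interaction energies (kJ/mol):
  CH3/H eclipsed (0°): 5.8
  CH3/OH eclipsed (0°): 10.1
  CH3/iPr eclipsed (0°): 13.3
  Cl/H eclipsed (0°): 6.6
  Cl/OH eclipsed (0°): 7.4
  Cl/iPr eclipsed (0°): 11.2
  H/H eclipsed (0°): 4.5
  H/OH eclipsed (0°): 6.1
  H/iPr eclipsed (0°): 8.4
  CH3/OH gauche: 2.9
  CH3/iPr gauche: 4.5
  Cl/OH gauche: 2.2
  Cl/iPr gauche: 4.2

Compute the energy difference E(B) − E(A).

B (staggered): Cl–iPr gauche, CH3–OH gauche; 4.2 + 2.9 = 7.1 kJ/mol.
A (eclipsed): H–OH eclipsed, Cl–iPr eclipsed, CH3–H eclipsed; 6.1 + 11.2 + 5.8 = 23.1 kJ/mol.
E(B) − E(A) = 7.1 − 23.1 = -16.0 kJ/mol.

-16.0 kJ/mol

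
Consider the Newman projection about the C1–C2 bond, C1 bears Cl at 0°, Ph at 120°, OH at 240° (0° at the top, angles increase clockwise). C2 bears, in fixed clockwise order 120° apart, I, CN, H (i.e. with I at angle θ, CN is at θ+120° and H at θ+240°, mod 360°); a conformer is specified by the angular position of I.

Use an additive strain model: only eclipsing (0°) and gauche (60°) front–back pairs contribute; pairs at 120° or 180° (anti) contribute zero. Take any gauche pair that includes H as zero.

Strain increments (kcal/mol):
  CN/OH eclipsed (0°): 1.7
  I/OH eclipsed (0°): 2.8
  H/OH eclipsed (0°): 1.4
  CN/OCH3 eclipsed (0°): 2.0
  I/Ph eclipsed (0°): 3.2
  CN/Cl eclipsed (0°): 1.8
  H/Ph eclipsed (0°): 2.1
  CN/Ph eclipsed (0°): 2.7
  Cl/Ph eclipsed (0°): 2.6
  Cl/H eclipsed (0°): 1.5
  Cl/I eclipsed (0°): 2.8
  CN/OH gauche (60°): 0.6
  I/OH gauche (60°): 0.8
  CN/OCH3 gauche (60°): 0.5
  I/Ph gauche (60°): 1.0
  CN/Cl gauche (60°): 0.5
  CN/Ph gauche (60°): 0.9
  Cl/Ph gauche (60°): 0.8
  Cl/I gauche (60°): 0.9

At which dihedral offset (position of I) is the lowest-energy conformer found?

180°

I at 0° (eclipsed): Cl(0°)/I(0°) eclipsed 2.8; Ph(120°)/CN(120°) eclipsed 2.7; OH(240°)/H(240°) eclipsed 1.4 → 6.9 kcal/mol.
I at 60° (staggered): Cl(0°)/I(60°) gauche 0.9; Ph(120°)/I(60°) gauche 1.0; Ph(120°)/CN(180°) gauche 0.9; OH(240°)/CN(180°) gauche 0.6 → 3.4 kcal/mol.
I at 120° (eclipsed): Cl(0°)/H(0°) eclipsed 1.5; Ph(120°)/I(120°) eclipsed 3.2; OH(240°)/CN(240°) eclipsed 1.7 → 6.4 kcal/mol.
I at 180° (staggered): Cl(0°)/CN(300°) gauche 0.5; Ph(120°)/I(180°) gauche 1.0; OH(240°)/I(180°) gauche 0.8; OH(240°)/CN(300°) gauche 0.6 → 2.9 kcal/mol.
I at 240° (eclipsed): Cl(0°)/CN(0°) eclipsed 1.8; Ph(120°)/H(120°) eclipsed 2.1; OH(240°)/I(240°) eclipsed 2.8 → 6.7 kcal/mol.
I at 300° (staggered): Cl(0°)/I(300°) gauche 0.9; Cl(0°)/CN(60°) gauche 0.5; Ph(120°)/CN(60°) gauche 0.9; OH(240°)/I(300°) gauche 0.8 → 3.1 kcal/mol.
The minimum (2.9 kcal/mol) occurs with I at 180°.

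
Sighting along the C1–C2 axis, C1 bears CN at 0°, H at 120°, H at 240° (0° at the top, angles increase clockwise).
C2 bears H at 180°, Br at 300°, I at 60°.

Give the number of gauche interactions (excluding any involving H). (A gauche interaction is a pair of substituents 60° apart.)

2

Non-H gauche pairs: CN(0°)/Br(300°); CN(0°)/I(60°) — 2 interactions.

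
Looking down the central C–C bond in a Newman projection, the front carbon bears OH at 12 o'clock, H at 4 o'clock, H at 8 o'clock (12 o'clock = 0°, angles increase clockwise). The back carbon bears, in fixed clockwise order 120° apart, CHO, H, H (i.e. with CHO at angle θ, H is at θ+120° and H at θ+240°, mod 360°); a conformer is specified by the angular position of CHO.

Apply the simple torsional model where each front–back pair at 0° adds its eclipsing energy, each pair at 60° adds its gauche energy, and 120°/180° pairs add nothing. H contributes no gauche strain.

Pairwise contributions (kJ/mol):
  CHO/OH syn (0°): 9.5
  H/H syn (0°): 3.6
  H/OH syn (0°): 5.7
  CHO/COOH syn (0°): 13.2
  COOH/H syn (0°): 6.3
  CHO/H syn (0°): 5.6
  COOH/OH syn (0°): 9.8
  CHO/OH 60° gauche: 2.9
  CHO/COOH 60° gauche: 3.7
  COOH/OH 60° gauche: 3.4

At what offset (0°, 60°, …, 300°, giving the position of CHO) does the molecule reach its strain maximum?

0°

CHO at 0° (eclipsed): OH–CHO eclipsed, H–H eclipsed, H–H eclipsed; 9.5 + 3.6 + 3.6 = 16.7 kJ/mol.
CHO at 60° (staggered): OH–CHO gauche; 2.9 = 2.9 kJ/mol.
CHO at 120° (eclipsed): OH–H eclipsed, H–CHO eclipsed, H–H eclipsed; 5.7 + 5.6 + 3.6 = 14.9 kJ/mol.
CHO at 180° (staggered): no non-H gauche contacts → 0.0 kJ/mol.
CHO at 240° (eclipsed): OH–H eclipsed, H–H eclipsed, H–CHO eclipsed; 5.7 + 3.6 + 5.6 = 14.9 kJ/mol.
CHO at 300° (staggered): OH–CHO gauche; 2.9 = 2.9 kJ/mol.
The maximum (16.7 kJ/mol) occurs with CHO at 0°.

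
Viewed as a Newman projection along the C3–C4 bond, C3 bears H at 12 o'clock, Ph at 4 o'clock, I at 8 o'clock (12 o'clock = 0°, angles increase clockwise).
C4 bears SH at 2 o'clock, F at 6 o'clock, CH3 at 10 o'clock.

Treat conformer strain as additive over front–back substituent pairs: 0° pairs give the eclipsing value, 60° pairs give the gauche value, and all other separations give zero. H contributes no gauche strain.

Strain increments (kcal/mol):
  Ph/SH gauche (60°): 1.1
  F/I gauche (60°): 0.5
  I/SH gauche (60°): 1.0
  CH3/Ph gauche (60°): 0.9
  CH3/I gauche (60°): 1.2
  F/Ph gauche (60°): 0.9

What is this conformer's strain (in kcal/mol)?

3.7 kcal/mol

This conformer (staggered): Ph–SH gauche, Ph–F gauche, I–F gauche, I–CH3 gauche; 1.1 + 0.9 + 0.5 + 1.2 = 3.7 kcal/mol.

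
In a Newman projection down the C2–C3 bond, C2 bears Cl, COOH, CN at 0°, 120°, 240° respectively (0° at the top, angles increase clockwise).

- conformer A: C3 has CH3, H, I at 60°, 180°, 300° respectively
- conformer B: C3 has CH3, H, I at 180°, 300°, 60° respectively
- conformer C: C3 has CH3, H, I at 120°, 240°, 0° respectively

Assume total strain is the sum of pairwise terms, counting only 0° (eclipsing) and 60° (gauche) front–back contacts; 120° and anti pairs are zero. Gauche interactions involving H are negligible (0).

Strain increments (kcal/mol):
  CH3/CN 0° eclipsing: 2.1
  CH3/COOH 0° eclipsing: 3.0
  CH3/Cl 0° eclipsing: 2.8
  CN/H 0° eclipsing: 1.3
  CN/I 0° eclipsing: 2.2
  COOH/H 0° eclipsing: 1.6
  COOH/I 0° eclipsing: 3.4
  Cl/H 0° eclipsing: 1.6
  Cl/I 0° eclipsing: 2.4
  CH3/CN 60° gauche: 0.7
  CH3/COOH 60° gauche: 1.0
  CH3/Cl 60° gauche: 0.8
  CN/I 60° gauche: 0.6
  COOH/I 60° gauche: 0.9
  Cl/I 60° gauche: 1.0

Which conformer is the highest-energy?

C

A (staggered): Cl(0°)/CH3(60°) gauche 0.8; Cl(0°)/I(300°) gauche 1.0; COOH(120°)/CH3(60°) gauche 1.0; CN(240°)/I(300°) gauche 0.6 → 3.4 kcal/mol.
B (staggered): Cl(0°)/I(60°) gauche 1.0; COOH(120°)/CH3(180°) gauche 1.0; COOH(120°)/I(60°) gauche 0.9; CN(240°)/CH3(180°) gauche 0.7 → 3.6 kcal/mol.
C (eclipsed): Cl(0°)/I(0°) eclipsed 2.4; COOH(120°)/CH3(120°) eclipsed 3.0; CN(240°)/H(240°) eclipsed 1.3 → 6.7 kcal/mol.
C has the highest total (6.7 kcal/mol).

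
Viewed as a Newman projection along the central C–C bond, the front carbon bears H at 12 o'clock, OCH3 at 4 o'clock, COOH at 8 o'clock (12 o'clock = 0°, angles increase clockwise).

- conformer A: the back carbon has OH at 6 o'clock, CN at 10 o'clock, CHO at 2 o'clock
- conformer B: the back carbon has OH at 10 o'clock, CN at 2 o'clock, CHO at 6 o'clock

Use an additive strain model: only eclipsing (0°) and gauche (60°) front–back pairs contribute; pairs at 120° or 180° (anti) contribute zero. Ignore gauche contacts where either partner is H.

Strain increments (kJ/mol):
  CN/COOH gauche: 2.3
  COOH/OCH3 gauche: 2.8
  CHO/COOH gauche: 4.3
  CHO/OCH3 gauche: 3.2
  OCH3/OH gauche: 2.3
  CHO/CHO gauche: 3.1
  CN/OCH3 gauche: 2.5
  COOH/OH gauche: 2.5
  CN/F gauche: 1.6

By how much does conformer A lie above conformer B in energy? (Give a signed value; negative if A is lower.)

-2.2 kJ/mol

A (staggered): OCH3–OH gauche, OCH3–CHO gauche, COOH–OH gauche, COOH–CN gauche; 2.3 + 3.2 + 2.5 + 2.3 = 10.3 kJ/mol.
B (staggered): OCH3–CN gauche, OCH3–CHO gauche, COOH–OH gauche, COOH–CHO gauche; 2.5 + 3.2 + 2.5 + 4.3 = 12.5 kJ/mol.
E(A) − E(B) = 10.3 − 12.5 = -2.2 kJ/mol.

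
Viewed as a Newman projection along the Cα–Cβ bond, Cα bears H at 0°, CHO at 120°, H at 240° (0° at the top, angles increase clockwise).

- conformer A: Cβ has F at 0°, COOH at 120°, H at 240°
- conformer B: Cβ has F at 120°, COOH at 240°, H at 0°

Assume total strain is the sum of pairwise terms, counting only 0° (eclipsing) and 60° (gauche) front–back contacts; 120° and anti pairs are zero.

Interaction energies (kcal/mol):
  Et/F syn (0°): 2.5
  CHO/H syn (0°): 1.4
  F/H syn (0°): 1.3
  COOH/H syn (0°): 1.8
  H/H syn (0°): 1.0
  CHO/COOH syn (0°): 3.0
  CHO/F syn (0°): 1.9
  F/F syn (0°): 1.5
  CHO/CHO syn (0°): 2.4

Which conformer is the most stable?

A (eclipsed): H(0°)/F(0°) eclipsed 1.3; CHO(120°)/COOH(120°) eclipsed 3.0; H(240°)/H(240°) eclipsed 1.0 → 5.3 kcal/mol.
B (eclipsed): H(0°)/H(0°) eclipsed 1.0; CHO(120°)/F(120°) eclipsed 1.9; H(240°)/COOH(240°) eclipsed 1.8 → 4.7 kcal/mol.
B has the lowest total (4.7 kcal/mol).

B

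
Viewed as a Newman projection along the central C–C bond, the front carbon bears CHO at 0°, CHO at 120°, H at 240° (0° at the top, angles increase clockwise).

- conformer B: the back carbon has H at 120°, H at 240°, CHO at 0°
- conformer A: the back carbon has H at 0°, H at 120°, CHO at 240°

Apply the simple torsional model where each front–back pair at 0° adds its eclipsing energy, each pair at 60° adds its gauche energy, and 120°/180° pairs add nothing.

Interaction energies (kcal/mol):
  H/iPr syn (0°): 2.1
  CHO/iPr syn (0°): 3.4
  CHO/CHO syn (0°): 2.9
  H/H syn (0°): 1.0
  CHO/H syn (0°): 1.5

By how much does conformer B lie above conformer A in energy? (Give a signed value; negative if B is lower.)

B (eclipsed): CHO(0°)/CHO(0°) eclipsed 2.9; CHO(120°)/H(120°) eclipsed 1.5; H(240°)/H(240°) eclipsed 1.0 → 5.4 kcal/mol.
A (eclipsed): CHO(0°)/H(0°) eclipsed 1.5; CHO(120°)/H(120°) eclipsed 1.5; H(240°)/CHO(240°) eclipsed 1.5 → 4.5 kcal/mol.
E(B) − E(A) = 5.4 − 4.5 = +0.9 kcal/mol.

+0.9 kcal/mol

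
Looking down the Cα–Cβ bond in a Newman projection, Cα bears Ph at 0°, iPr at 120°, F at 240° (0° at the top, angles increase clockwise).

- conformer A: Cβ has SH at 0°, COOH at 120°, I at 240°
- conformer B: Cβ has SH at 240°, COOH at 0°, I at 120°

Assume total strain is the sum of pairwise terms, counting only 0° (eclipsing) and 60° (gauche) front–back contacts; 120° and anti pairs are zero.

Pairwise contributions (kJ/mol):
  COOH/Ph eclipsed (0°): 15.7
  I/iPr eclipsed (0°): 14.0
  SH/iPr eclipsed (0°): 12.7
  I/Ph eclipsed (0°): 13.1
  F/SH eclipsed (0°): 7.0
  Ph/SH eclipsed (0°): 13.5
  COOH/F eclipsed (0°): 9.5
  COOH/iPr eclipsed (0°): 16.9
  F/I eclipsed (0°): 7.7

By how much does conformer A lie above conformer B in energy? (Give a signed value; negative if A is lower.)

A is eclipsed. Ph at 0° is eclipsed with SH at 0° (13.5); iPr at 120° is eclipsed with COOH at 120° (16.9); F at 240° is eclipsed with I at 240° (7.7). Total 38.1 kJ/mol.
B is eclipsed. Ph at 0° is eclipsed with COOH at 0° (15.7); iPr at 120° is eclipsed with I at 120° (14.0); F at 240° is eclipsed with SH at 240° (7.0). Total 36.7 kJ/mol.
E(A) − E(B) = 38.1 − 36.7 = +1.4 kJ/mol.

+1.4 kJ/mol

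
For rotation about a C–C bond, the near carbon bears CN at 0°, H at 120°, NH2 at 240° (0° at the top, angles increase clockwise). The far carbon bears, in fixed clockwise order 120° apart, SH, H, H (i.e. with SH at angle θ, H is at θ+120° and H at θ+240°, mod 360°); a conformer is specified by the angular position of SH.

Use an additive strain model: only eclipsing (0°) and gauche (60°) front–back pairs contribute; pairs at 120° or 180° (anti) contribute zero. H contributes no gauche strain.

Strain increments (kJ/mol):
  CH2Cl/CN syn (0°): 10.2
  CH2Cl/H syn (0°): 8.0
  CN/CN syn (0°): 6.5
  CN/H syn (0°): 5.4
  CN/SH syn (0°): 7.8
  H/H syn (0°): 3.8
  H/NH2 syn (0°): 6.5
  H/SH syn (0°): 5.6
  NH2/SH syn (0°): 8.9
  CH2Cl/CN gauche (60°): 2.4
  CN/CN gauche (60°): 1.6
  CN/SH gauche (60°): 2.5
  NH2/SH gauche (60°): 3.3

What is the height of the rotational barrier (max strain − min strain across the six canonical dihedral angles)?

15.6 kJ/mol

SH at 0° (eclipsed): CN(0°)/SH(0°) eclipsed 7.8; H(120°)/H(120°) eclipsed 3.8; NH2(240°)/H(240°) eclipsed 6.5 → 18.1 kJ/mol.
SH at 60° (staggered): CN(0°)/SH(60°) gauche 2.5 → 2.5 kJ/mol.
SH at 120° (eclipsed): CN(0°)/H(0°) eclipsed 5.4; H(120°)/SH(120°) eclipsed 5.6; NH2(240°)/H(240°) eclipsed 6.5 → 17.5 kJ/mol.
SH at 180° (staggered): NH2(240°)/SH(180°) gauche 3.3 → 3.3 kJ/mol.
SH at 240° (eclipsed): CN(0°)/H(0°) eclipsed 5.4; H(120°)/H(120°) eclipsed 3.8; NH2(240°)/SH(240°) eclipsed 8.9 → 18.1 kJ/mol.
SH at 300° (staggered): CN(0°)/SH(300°) gauche 2.5; NH2(240°)/SH(300°) gauche 3.3 → 5.8 kJ/mol.
Max at 0° (18.1 kJ/mol), min at 60° (2.5 kJ/mol); barrier = 15.6 kJ/mol.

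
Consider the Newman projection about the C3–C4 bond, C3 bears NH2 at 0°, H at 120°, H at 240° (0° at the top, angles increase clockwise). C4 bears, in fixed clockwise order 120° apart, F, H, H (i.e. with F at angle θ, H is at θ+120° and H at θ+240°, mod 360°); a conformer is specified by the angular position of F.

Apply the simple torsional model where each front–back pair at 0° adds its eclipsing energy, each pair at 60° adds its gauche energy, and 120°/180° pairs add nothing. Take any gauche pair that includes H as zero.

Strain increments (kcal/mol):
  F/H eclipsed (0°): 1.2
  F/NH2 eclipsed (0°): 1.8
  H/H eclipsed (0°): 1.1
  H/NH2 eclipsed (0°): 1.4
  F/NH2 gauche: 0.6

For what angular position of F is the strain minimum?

180°

F at 0° is eclipsed. NH2 at 0° is eclipsed with F at 0° (1.8); H at 120° is eclipsed with H at 120° (1.1); H at 240° is eclipsed with H at 240° (1.1). Total 4.0 kcal/mol.
F at 60° is staggered. NH2 at 0° is gauche with F at 60° (0.6). Total 0.6 kcal/mol.
F at 120° is eclipsed. NH2 at 0° is eclipsed with H at 0° (1.4); H at 120° is eclipsed with F at 120° (1.2); H at 240° is eclipsed with H at 240° (1.1). Total 3.7 kcal/mol.
F at 180° (staggered): no non-H gauche contacts → 0.0 kcal/mol.
F at 240° is eclipsed. NH2 at 0° is eclipsed with H at 0° (1.4); H at 120° is eclipsed with H at 120° (1.1); H at 240° is eclipsed with F at 240° (1.2). Total 3.7 kcal/mol.
F at 300° is staggered. NH2 at 0° is gauche with F at 300° (0.6). Total 0.6 kcal/mol.
The minimum (0.0 kcal/mol) occurs with F at 180°.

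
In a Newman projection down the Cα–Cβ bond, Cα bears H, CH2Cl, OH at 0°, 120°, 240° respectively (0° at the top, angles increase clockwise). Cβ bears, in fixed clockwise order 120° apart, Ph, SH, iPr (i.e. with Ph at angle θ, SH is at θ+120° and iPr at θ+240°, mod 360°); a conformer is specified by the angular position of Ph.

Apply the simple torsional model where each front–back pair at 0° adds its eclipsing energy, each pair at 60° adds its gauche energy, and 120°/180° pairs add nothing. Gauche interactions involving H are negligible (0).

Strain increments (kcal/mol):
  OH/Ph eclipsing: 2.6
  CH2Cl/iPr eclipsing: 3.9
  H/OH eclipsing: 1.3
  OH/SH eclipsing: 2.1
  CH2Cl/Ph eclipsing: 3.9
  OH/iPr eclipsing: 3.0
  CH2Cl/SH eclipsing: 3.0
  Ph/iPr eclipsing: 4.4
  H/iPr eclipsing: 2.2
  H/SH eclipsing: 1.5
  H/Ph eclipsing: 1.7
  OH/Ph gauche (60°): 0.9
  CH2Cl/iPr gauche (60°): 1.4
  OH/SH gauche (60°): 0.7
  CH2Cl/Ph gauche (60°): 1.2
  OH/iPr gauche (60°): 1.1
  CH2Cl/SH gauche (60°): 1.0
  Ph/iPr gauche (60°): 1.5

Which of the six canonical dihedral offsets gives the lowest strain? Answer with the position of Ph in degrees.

Ph at 0° is eclipsed. H at 0° is eclipsed with Ph at 0° (1.7); CH2Cl at 120° is eclipsed with SH at 120° (3.0); OH at 240° is eclipsed with iPr at 240° (3.0). Total 7.7 kcal/mol.
Ph at 60° is staggered. CH2Cl at 120° is gauche with Ph at 60° (1.2); CH2Cl at 120° is gauche with SH at 180° (1.0); OH at 240° is gauche with SH at 180° (0.7); OH at 240° is gauche with iPr at 300° (1.1). Total 4.0 kcal/mol.
Ph at 120° is eclipsed. H at 0° is eclipsed with iPr at 0° (2.2); CH2Cl at 120° is eclipsed with Ph at 120° (3.9); OH at 240° is eclipsed with SH at 240° (2.1). Total 8.2 kcal/mol.
Ph at 180° is staggered. CH2Cl at 120° is gauche with Ph at 180° (1.2); CH2Cl at 120° is gauche with iPr at 60° (1.4); OH at 240° is gauche with Ph at 180° (0.9); OH at 240° is gauche with SH at 300° (0.7). Total 4.2 kcal/mol.
Ph at 240° is eclipsed. H at 0° is eclipsed with SH at 0° (1.5); CH2Cl at 120° is eclipsed with iPr at 120° (3.9); OH at 240° is eclipsed with Ph at 240° (2.6). Total 8.0 kcal/mol.
Ph at 300° is staggered. CH2Cl at 120° is gauche with SH at 60° (1.0); CH2Cl at 120° is gauche with iPr at 180° (1.4); OH at 240° is gauche with Ph at 300° (0.9); OH at 240° is gauche with iPr at 180° (1.1). Total 4.4 kcal/mol.
The minimum (4.0 kcal/mol) occurs with Ph at 60°.

60°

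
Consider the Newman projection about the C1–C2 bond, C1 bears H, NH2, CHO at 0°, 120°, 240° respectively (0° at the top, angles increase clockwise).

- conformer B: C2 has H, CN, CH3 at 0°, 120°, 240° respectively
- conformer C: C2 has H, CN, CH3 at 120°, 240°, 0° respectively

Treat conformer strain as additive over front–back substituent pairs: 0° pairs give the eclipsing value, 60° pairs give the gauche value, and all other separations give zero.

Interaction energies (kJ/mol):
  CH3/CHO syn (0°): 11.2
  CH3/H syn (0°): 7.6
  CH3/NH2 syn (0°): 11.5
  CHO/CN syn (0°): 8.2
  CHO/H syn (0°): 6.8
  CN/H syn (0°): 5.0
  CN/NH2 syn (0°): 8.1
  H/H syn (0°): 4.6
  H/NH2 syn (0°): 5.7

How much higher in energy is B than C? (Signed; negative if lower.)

B (eclipsed): H(0°)/H(0°) eclipsed 4.6; NH2(120°)/CN(120°) eclipsed 8.1; CHO(240°)/CH3(240°) eclipsed 11.2 → 23.9 kJ/mol.
C (eclipsed): H(0°)/CH3(0°) eclipsed 7.6; NH2(120°)/H(120°) eclipsed 5.7; CHO(240°)/CN(240°) eclipsed 8.2 → 21.5 kJ/mol.
E(B) − E(C) = 23.9 − 21.5 = +2.4 kJ/mol.

+2.4 kJ/mol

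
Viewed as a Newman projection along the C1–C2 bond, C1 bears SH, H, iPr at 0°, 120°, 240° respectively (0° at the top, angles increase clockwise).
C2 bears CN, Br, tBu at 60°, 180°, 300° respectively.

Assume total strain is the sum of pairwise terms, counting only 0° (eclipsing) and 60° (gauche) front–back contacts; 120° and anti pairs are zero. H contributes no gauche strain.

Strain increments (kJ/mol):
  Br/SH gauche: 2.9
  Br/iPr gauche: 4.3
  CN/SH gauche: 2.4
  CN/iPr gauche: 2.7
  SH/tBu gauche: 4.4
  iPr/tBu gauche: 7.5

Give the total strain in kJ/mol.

This conformer is staggered. SH at 0° is gauche with CN at 60° (2.4); SH at 0° is gauche with tBu at 300° (4.4); iPr at 240° is gauche with Br at 180° (4.3); iPr at 240° is gauche with tBu at 300° (7.5). Total 18.6 kJ/mol.

18.6 kJ/mol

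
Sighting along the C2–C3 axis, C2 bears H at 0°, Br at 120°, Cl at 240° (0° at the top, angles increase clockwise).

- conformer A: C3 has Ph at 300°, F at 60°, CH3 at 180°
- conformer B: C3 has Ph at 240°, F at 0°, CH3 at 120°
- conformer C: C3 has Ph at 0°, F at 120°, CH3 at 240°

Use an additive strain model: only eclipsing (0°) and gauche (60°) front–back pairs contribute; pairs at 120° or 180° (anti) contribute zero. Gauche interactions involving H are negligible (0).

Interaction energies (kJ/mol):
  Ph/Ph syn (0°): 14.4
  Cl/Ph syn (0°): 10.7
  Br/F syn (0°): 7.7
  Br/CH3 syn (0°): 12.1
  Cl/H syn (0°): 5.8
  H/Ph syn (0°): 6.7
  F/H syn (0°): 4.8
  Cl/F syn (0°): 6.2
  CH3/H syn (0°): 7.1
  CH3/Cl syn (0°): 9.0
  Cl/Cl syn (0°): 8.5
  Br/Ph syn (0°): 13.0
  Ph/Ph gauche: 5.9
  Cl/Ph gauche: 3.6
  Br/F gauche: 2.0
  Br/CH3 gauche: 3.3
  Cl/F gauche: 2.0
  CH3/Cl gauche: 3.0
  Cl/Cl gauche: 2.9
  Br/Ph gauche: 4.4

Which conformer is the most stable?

A (staggered): Br–F gauche, Br–CH3 gauche, Cl–Ph gauche, Cl–CH3 gauche; 2.0 + 3.3 + 3.6 + 3.0 = 11.9 kJ/mol.
B (eclipsed): H–F eclipsed, Br–CH3 eclipsed, Cl–Ph eclipsed; 4.8 + 12.1 + 10.7 = 27.6 kJ/mol.
C (eclipsed): H–Ph eclipsed, Br–F eclipsed, Cl–CH3 eclipsed; 6.7 + 7.7 + 9.0 = 23.4 kJ/mol.
A has the lowest total (11.9 kJ/mol).

A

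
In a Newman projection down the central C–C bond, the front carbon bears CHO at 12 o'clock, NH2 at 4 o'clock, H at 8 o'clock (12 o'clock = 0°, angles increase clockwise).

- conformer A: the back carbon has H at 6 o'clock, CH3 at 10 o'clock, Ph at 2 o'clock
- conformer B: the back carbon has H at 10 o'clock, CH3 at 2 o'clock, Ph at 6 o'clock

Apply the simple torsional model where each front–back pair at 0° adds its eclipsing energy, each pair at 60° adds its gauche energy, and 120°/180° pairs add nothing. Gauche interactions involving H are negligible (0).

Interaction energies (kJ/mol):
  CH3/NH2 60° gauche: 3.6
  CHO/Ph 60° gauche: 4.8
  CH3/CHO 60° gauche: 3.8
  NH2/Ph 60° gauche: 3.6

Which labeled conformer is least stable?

A (staggered): CHO(0°)/CH3(300°) gauche 3.8; CHO(0°)/Ph(60°) gauche 4.8; NH2(120°)/Ph(60°) gauche 3.6 → 12.2 kJ/mol.
B (staggered): CHO(0°)/CH3(60°) gauche 3.8; NH2(120°)/CH3(60°) gauche 3.6; NH2(120°)/Ph(180°) gauche 3.6 → 11.0 kJ/mol.
A has the highest total (12.2 kJ/mol).

A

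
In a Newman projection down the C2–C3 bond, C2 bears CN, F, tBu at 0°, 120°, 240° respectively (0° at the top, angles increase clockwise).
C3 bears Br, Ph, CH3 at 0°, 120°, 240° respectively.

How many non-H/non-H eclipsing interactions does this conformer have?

Non-H eclipsing pairs: CN(0°)/Br(0°); F(120°)/Ph(120°); tBu(240°)/CH3(240°) — 3 interactions.

3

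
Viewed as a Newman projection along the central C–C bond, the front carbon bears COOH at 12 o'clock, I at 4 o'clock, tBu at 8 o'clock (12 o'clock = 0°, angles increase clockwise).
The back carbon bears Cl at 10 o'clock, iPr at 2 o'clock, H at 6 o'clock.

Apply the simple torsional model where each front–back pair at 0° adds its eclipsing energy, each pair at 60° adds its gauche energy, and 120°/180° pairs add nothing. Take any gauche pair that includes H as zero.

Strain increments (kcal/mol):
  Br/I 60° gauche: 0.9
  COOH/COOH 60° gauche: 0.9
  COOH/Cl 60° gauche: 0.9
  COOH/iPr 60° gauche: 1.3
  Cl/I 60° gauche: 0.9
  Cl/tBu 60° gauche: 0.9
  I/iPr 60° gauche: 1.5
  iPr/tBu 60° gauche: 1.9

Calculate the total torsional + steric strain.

This conformer is staggered. COOH at 0° is gauche with Cl at 300° (0.9); COOH at 0° is gauche with iPr at 60° (1.3); I at 120° is gauche with iPr at 60° (1.5); tBu at 240° is gauche with Cl at 300° (0.9). Total 4.6 kcal/mol.

4.6 kcal/mol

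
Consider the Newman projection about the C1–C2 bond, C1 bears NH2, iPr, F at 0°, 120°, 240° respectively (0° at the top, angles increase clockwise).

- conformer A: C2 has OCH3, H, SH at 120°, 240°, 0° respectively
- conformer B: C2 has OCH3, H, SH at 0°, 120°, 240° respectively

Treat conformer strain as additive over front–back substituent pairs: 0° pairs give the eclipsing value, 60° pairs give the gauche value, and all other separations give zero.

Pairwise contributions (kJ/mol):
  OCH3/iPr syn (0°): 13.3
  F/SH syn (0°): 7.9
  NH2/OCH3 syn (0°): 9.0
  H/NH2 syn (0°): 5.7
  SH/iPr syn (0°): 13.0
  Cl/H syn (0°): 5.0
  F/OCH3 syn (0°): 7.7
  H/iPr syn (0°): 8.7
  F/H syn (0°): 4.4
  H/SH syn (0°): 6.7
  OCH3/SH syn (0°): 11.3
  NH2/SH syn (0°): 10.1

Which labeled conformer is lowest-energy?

B

A (eclipsed): NH2–SH eclipsed, iPr–OCH3 eclipsed, F–H eclipsed; 10.1 + 13.3 + 4.4 = 27.8 kJ/mol.
B (eclipsed): NH2–OCH3 eclipsed, iPr–H eclipsed, F–SH eclipsed; 9.0 + 8.7 + 7.9 = 25.6 kJ/mol.
B has the lowest total (25.6 kJ/mol).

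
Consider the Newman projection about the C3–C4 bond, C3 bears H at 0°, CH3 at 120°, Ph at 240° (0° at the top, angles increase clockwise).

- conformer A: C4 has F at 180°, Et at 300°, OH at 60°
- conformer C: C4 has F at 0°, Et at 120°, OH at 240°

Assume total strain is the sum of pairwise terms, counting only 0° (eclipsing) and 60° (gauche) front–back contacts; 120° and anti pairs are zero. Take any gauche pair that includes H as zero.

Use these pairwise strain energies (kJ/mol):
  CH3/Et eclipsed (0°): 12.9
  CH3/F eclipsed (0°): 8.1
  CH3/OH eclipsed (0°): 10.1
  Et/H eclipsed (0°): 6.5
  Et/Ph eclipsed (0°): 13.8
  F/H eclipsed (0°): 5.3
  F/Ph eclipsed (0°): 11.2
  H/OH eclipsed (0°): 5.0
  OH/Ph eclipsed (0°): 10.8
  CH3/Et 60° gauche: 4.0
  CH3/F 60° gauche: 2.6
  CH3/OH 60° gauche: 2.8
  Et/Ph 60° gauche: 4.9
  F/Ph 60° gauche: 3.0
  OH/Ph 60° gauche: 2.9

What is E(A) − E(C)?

A (staggered): CH3(120°)/F(180°) gauche 2.6; CH3(120°)/OH(60°) gauche 2.8; Ph(240°)/F(180°) gauche 3.0; Ph(240°)/Et(300°) gauche 4.9 → 13.3 kJ/mol.
C (eclipsed): H(0°)/F(0°) eclipsed 5.3; CH3(120°)/Et(120°) eclipsed 12.9; Ph(240°)/OH(240°) eclipsed 10.8 → 29.0 kJ/mol.
E(A) − E(C) = 13.3 − 29.0 = -15.7 kJ/mol.

-15.7 kJ/mol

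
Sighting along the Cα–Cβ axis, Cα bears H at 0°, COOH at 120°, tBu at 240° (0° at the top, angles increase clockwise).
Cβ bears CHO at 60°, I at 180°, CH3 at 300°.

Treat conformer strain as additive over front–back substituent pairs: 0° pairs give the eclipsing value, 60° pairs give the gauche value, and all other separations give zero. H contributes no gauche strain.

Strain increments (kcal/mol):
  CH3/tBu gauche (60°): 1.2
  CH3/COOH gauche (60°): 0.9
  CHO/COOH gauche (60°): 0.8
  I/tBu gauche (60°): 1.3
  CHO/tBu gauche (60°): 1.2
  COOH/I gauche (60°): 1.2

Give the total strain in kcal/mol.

4.5 kcal/mol

This conformer (staggered): COOH–CHO gauche, COOH–I gauche, tBu–I gauche, tBu–CH3 gauche; 0.8 + 1.2 + 1.3 + 1.2 = 4.5 kcal/mol.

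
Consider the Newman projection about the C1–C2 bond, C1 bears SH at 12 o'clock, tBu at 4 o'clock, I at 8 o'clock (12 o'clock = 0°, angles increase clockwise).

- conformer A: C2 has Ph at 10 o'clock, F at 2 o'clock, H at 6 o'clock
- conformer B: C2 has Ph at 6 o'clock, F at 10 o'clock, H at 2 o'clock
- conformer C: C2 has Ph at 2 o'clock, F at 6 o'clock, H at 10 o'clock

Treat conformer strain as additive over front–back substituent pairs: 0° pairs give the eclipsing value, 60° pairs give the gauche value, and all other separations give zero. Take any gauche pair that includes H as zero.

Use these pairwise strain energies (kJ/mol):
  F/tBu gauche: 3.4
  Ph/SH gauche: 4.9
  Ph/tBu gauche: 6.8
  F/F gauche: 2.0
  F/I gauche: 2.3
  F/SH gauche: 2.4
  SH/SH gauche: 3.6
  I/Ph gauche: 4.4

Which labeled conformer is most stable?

A is staggered. SH at 0° is gauche with Ph at 300° (4.9); SH at 0° is gauche with F at 60° (2.4); tBu at 120° is gauche with F at 60° (3.4); I at 240° is gauche with Ph at 300° (4.4). Total 15.1 kJ/mol.
B is staggered. SH at 0° is gauche with F at 300° (2.4); tBu at 120° is gauche with Ph at 180° (6.8); I at 240° is gauche with Ph at 180° (4.4); I at 240° is gauche with F at 300° (2.3). Total 15.9 kJ/mol.
C is staggered. SH at 0° is gauche with Ph at 60° (4.9); tBu at 120° is gauche with Ph at 60° (6.8); tBu at 120° is gauche with F at 180° (3.4); I at 240° is gauche with F at 180° (2.3). Total 17.4 kJ/mol.
A has the lowest total (15.1 kJ/mol).

A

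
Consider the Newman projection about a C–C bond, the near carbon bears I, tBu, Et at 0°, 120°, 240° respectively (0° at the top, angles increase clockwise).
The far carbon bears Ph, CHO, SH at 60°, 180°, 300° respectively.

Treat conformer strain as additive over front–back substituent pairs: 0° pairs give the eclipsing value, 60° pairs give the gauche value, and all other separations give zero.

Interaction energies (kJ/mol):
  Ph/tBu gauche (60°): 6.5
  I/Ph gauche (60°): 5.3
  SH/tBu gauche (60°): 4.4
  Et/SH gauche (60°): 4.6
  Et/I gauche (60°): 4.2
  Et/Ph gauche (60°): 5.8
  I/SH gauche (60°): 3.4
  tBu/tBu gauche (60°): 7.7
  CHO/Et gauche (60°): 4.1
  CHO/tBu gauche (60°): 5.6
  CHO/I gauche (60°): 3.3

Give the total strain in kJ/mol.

This conformer (staggered): I–Ph gauche, I–SH gauche, tBu–Ph gauche, tBu–CHO gauche, Et–CHO gauche, Et–SH gauche; 5.3 + 3.4 + 6.5 + 5.6 + 4.1 + 4.6 = 29.5 kJ/mol.

29.5 kJ/mol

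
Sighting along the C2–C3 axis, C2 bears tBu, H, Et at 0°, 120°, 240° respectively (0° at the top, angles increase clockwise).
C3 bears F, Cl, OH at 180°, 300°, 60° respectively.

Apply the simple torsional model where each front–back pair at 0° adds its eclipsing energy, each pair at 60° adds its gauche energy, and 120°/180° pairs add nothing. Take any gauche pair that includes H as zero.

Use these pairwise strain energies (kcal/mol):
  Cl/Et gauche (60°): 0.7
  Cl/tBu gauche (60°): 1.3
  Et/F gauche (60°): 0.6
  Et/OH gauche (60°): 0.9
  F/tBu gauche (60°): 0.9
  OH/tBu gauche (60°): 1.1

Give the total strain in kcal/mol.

3.7 kcal/mol

This conformer (staggered): tBu(0°)/Cl(300°) gauche 1.3; tBu(0°)/OH(60°) gauche 1.1; Et(240°)/F(180°) gauche 0.6; Et(240°)/Cl(300°) gauche 0.7 → 3.7 kcal/mol.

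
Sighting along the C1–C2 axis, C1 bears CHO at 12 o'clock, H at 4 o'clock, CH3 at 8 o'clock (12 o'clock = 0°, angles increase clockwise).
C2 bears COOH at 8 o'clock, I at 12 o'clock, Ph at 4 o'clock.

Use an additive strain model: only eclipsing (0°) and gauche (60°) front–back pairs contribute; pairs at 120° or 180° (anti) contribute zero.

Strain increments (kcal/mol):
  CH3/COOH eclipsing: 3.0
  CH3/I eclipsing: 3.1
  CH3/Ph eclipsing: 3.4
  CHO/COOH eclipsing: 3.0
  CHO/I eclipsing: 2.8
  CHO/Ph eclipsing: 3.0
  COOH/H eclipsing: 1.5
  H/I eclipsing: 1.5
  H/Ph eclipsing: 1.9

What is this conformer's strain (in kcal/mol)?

This conformer is eclipsed. CHO at 0° is eclipsed with I at 0° (2.8); H at 120° is eclipsed with Ph at 120° (1.9); CH3 at 240° is eclipsed with COOH at 240° (3.0). Total 7.7 kcal/mol.

7.7 kcal/mol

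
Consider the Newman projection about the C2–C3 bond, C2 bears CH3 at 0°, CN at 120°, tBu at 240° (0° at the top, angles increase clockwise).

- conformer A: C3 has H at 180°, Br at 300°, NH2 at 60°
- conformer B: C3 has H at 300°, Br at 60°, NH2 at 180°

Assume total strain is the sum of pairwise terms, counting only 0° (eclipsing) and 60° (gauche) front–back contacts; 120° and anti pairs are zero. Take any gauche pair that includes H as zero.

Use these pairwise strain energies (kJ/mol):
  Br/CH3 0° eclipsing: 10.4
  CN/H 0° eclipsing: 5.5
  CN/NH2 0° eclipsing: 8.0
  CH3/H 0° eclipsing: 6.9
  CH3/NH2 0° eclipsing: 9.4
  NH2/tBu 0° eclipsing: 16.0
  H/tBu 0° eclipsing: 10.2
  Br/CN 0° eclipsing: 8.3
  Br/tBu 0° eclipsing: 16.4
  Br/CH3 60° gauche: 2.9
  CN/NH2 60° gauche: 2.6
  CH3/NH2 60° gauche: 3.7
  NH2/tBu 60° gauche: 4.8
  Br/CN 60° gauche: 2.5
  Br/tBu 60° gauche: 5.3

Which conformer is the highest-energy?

A (staggered): CH3(0°)/Br(300°) gauche 2.9; CH3(0°)/NH2(60°) gauche 3.7; CN(120°)/NH2(60°) gauche 2.6; tBu(240°)/Br(300°) gauche 5.3 → 14.5 kJ/mol.
B (staggered): CH3(0°)/Br(60°) gauche 2.9; CN(120°)/Br(60°) gauche 2.5; CN(120°)/NH2(180°) gauche 2.6; tBu(240°)/NH2(180°) gauche 4.8 → 12.8 kJ/mol.
A has the highest total (14.5 kJ/mol).

A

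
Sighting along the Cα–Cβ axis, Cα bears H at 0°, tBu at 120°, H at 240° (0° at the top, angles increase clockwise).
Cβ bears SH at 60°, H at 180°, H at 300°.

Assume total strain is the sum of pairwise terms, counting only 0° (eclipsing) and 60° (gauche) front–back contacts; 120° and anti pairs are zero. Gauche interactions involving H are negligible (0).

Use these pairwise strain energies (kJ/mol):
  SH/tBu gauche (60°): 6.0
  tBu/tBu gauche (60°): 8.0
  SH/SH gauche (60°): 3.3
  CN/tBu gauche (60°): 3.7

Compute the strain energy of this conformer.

6.0 kJ/mol

This conformer (staggered): tBu–SH gauche; 6.0 = 6.0 kJ/mol.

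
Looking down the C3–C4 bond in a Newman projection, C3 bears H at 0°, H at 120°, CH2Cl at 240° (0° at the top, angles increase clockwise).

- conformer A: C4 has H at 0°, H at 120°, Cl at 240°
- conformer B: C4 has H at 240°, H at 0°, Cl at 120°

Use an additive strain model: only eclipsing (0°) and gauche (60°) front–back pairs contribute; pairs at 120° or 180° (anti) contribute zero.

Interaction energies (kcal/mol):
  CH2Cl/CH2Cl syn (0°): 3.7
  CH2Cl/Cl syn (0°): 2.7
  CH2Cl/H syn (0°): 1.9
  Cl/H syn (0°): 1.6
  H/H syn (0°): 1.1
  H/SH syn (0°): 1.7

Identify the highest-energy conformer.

A

A is eclipsed. H at 0° is eclipsed with H at 0° (1.1); H at 120° is eclipsed with H at 120° (1.1); CH2Cl at 240° is eclipsed with Cl at 240° (2.7). Total 4.9 kcal/mol.
B is eclipsed. H at 0° is eclipsed with H at 0° (1.1); H at 120° is eclipsed with Cl at 120° (1.6); CH2Cl at 240° is eclipsed with H at 240° (1.9). Total 4.6 kcal/mol.
A has the highest total (4.9 kcal/mol).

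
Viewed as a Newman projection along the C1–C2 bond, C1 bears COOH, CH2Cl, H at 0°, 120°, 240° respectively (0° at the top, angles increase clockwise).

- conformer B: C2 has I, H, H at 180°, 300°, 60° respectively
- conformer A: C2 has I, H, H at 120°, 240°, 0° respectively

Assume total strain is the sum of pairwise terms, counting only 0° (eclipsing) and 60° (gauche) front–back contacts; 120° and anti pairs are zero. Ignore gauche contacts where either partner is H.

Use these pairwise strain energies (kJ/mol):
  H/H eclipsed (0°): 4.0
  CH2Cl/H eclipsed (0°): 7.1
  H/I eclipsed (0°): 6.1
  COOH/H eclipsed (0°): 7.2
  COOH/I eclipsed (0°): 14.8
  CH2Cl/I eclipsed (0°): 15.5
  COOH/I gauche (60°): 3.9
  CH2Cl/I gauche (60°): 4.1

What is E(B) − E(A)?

B (staggered): CH2Cl–I gauche; 4.1 = 4.1 kJ/mol.
A (eclipsed): COOH–H eclipsed, CH2Cl–I eclipsed, H–H eclipsed; 7.2 + 15.5 + 4.0 = 26.7 kJ/mol.
E(B) − E(A) = 4.1 − 26.7 = -22.6 kJ/mol.

-22.6 kJ/mol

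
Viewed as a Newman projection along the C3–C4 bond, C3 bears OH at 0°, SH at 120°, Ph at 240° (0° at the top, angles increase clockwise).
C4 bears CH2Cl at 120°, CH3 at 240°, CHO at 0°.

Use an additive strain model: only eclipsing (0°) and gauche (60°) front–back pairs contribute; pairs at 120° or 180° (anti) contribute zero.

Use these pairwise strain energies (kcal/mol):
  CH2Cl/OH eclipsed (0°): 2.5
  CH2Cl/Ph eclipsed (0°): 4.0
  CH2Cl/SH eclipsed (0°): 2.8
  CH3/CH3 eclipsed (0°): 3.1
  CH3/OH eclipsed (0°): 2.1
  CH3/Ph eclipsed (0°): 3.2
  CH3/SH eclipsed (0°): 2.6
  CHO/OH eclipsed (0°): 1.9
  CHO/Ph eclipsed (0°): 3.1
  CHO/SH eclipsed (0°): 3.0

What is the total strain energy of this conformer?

This conformer is eclipsed. OH at 0° is eclipsed with CHO at 0° (1.9); SH at 120° is eclipsed with CH2Cl at 120° (2.8); Ph at 240° is eclipsed with CH3 at 240° (3.2). Total 7.9 kcal/mol.

7.9 kcal/mol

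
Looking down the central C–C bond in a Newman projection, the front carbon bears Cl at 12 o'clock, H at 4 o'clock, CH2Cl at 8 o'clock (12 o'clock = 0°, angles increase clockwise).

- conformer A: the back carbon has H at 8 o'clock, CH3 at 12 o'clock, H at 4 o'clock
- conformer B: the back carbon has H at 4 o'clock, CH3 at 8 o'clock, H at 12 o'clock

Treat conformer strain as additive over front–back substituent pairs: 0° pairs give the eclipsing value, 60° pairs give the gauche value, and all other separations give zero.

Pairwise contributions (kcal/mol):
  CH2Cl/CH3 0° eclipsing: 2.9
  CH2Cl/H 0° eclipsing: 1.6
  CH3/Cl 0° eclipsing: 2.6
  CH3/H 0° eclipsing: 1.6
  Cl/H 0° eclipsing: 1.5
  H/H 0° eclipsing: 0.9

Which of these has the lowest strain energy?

A (eclipsed): Cl–CH3 eclipsed, H–H eclipsed, CH2Cl–H eclipsed; 2.6 + 0.9 + 1.6 = 5.1 kcal/mol.
B (eclipsed): Cl–H eclipsed, H–H eclipsed, CH2Cl–CH3 eclipsed; 1.5 + 0.9 + 2.9 = 5.3 kcal/mol.
A has the lowest total (5.1 kcal/mol).

A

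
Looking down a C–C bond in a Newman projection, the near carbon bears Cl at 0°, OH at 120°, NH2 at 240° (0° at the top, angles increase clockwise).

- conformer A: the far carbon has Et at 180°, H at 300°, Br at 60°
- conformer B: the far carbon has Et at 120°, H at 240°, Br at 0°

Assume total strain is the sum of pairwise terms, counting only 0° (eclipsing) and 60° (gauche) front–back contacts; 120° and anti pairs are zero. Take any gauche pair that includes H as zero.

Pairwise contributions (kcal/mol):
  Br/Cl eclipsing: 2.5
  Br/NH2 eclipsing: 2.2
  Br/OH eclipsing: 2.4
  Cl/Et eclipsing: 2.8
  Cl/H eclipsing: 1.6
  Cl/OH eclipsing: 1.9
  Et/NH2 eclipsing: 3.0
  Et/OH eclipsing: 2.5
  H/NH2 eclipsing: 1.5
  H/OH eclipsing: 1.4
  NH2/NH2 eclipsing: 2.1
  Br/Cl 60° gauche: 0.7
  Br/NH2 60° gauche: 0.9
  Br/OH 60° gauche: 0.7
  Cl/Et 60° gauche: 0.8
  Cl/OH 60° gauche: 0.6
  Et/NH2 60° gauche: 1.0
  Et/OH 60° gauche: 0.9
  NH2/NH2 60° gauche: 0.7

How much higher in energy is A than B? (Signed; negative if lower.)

A (staggered): Cl(0°)/Br(60°) gauche 0.7; OH(120°)/Et(180°) gauche 0.9; OH(120°)/Br(60°) gauche 0.7; NH2(240°)/Et(180°) gauche 1.0 → 3.3 kcal/mol.
B (eclipsed): Cl(0°)/Br(0°) eclipsed 2.5; OH(120°)/Et(120°) eclipsed 2.5; NH2(240°)/H(240°) eclipsed 1.5 → 6.5 kcal/mol.
E(A) − E(B) = 3.3 − 6.5 = -3.2 kcal/mol.

-3.2 kcal/mol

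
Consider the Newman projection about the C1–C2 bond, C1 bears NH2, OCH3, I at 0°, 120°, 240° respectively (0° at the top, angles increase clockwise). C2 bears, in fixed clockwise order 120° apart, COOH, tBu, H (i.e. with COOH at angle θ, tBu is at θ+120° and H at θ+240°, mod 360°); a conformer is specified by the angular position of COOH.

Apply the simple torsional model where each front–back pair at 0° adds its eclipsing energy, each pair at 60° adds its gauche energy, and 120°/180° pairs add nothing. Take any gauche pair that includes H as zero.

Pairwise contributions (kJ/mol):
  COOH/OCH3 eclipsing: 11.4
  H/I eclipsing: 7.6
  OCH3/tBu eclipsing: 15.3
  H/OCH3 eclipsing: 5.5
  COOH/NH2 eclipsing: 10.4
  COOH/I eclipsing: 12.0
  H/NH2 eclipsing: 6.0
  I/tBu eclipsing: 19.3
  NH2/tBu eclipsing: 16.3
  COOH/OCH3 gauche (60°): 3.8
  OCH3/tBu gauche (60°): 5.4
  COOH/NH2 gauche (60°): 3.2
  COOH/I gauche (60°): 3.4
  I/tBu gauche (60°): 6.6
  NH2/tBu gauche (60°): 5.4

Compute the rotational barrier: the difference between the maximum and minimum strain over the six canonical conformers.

19.3 kJ/mol

COOH at 0° (eclipsed): NH2–COOH eclipsed, OCH3–tBu eclipsed, I–H eclipsed; 10.4 + 15.3 + 7.6 = 33.3 kJ/mol.
COOH at 60° (staggered): NH2–COOH gauche, OCH3–COOH gauche, OCH3–tBu gauche, I–tBu gauche; 3.2 + 3.8 + 5.4 + 6.6 = 19.0 kJ/mol.
COOH at 120° (eclipsed): NH2–H eclipsed, OCH3–COOH eclipsed, I–tBu eclipsed; 6.0 + 11.4 + 19.3 = 36.7 kJ/mol.
COOH at 180° (staggered): NH2–tBu gauche, OCH3–COOH gauche, I–COOH gauche, I–tBu gauche; 5.4 + 3.8 + 3.4 + 6.6 = 19.2 kJ/mol.
COOH at 240° (eclipsed): NH2–tBu eclipsed, OCH3–H eclipsed, I–COOH eclipsed; 16.3 + 5.5 + 12.0 = 33.8 kJ/mol.
COOH at 300° (staggered): NH2–COOH gauche, NH2–tBu gauche, OCH3–tBu gauche, I–COOH gauche; 3.2 + 5.4 + 5.4 + 3.4 = 17.4 kJ/mol.
Max at 120° (36.7 kJ/mol), min at 300° (17.4 kJ/mol); barrier = 19.3 kJ/mol.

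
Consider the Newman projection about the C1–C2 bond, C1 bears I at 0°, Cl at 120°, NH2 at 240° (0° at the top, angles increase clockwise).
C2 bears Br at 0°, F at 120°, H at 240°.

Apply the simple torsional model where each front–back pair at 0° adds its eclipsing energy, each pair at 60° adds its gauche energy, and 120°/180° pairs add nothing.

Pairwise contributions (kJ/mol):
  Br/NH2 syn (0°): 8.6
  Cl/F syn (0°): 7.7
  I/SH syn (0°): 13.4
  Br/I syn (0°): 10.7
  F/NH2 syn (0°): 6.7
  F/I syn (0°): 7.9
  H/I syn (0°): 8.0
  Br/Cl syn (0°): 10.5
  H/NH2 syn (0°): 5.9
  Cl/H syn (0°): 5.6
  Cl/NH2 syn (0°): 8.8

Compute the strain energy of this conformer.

This conformer (eclipsed): I–Br eclipsed, Cl–F eclipsed, NH2–H eclipsed; 10.7 + 7.7 + 5.9 = 24.3 kJ/mol.

24.3 kJ/mol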